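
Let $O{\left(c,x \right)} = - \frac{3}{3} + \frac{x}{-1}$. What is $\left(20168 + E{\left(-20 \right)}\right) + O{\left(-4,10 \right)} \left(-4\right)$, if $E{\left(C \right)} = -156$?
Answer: $20056$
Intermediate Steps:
$O{\left(c,x \right)} = -1 - x$ ($O{\left(c,x \right)} = \left(-3\right) \frac{1}{3} + x \left(-1\right) = -1 - x$)
$\left(20168 + E{\left(-20 \right)}\right) + O{\left(-4,10 \right)} \left(-4\right) = \left(20168 - 156\right) + \left(-1 - 10\right) \left(-4\right) = 20012 + \left(-1 - 10\right) \left(-4\right) = 20012 - -44 = 20012 + 44 = 20056$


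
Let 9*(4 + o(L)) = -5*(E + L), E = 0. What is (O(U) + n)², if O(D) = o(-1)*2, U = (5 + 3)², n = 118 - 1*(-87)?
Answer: 3179089/81 ≈ 39248.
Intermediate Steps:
n = 205 (n = 118 + 87 = 205)
U = 64 (U = 8² = 64)
o(L) = -4 - 5*L/9 (o(L) = -4 + (-5*(0 + L))/9 = -4 + (-5*L)/9 = -4 - 5*L/9)
O(D) = -62/9 (O(D) = (-4 - 5/9*(-1))*2 = (-4 + 5/9)*2 = -31/9*2 = -62/9)
(O(U) + n)² = (-62/9 + 205)² = (1783/9)² = 3179089/81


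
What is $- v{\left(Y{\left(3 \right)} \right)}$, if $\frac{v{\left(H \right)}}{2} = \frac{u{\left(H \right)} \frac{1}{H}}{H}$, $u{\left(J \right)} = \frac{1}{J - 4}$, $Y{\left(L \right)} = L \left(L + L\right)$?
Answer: $- \frac{1}{2268} \approx -0.00044092$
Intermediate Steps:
$Y{\left(L \right)} = 2 L^{2}$ ($Y{\left(L \right)} = L 2 L = 2 L^{2}$)
$u{\left(J \right)} = \frac{1}{-4 + J}$
$v{\left(H \right)} = \frac{2}{H^{2} \left(-4 + H\right)}$ ($v{\left(H \right)} = 2 \frac{\frac{1}{-4 + H} \frac{1}{H}}{H} = 2 \frac{\frac{1}{H} \frac{1}{-4 + H}}{H} = 2 \frac{1}{H^{2} \left(-4 + H\right)} = \frac{2}{H^{2} \left(-4 + H\right)}$)
$- v{\left(Y{\left(3 \right)} \right)} = - \frac{2}{324 \left(-4 + 2 \cdot 3^{2}\right)} = - \frac{2}{324 \left(-4 + 2 \cdot 9\right)} = - \frac{2}{324 \left(-4 + 18\right)} = - \frac{2}{324 \cdot 14} = \left(-1\right) \frac{1}{2268} = - \frac{1}{2268}$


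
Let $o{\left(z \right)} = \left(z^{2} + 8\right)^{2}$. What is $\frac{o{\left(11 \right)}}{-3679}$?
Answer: $- \frac{16641}{3679} \approx -4.5232$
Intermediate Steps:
$o{\left(z \right)} = \left(8 + z^{2}\right)^{2}$
$\frac{o{\left(11 \right)}}{-3679} = \frac{\left(8 + 11^{2}\right)^{2}}{-3679} = \left(8 + 121\right)^{2} \left(- \frac{1}{3679}\right) = 129^{2} \left(- \frac{1}{3679}\right) = 16641 \left(- \frac{1}{3679}\right) = - \frac{16641}{3679}$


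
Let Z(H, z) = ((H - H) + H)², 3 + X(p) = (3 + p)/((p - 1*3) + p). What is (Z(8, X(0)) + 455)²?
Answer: 269361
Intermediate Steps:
X(p) = -3 + (3 + p)/(-3 + 2*p) (X(p) = -3 + (3 + p)/((p - 1*3) + p) = -3 + (3 + p)/((p - 3) + p) = -3 + (3 + p)/((-3 + p) + p) = -3 + (3 + p)/(-3 + 2*p))
Z(H, z) = H² (Z(H, z) = (0 + H)² = H²)
(Z(8, X(0)) + 455)² = (8² + 455)² = (64 + 455)² = 519² = 269361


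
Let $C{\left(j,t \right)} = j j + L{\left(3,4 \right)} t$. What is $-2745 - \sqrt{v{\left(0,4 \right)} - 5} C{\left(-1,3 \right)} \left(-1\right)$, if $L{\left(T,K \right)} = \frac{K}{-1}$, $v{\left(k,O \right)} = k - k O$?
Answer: $-2745 - 11 i \sqrt{5} \approx -2745.0 - 24.597 i$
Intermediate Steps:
$v{\left(k,O \right)} = k - O k$
$L{\left(T,K \right)} = - K$ ($L{\left(T,K \right)} = K \left(-1\right) = - K$)
$C{\left(j,t \right)} = j^{2} - 4 t$ ($C{\left(j,t \right)} = j j + \left(-1\right) 4 t = j^{2} - 4 t$)
$-2745 - \sqrt{v{\left(0,4 \right)} - 5} C{\left(-1,3 \right)} \left(-1\right) = -2745 - \sqrt{0 \left(1 - 4\right) - 5} \left(\left(-1\right)^{2} - 12\right) \left(-1\right) = -2745 - \sqrt{0 \left(1 - 4\right) - 5} \left(1 - 12\right) \left(-1\right) = -2745 - \sqrt{0 \left(-3\right) - 5} \left(-11\right) \left(-1\right) = -2745 - \sqrt{0 - 5} \left(-11\right) \left(-1\right) = -2745 - \sqrt{-5} \left(-11\right) \left(-1\right) = -2745 - i \sqrt{5} \left(-11\right) \left(-1\right) = -2745 - - 11 i \sqrt{5} \left(-1\right) = -2745 - 11 i \sqrt{5}$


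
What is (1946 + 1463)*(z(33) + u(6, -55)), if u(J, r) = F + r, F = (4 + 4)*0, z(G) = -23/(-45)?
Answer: -8358868/45 ≈ -1.8575e+5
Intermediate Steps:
z(G) = 23/45 (z(G) = -23*(-1/45) = 23/45)
F = 0 (F = 8*0 = 0)
u(J, r) = r (u(J, r) = 0 + r = r)
(1946 + 1463)*(z(33) + u(6, -55)) = (1946 + 1463)*(23/45 - 55) = 3409*(-2452/45) = -8358868/45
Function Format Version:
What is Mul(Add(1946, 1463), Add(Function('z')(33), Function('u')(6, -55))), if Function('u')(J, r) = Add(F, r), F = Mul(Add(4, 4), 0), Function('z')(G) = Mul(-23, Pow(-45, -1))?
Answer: Rational(-8358868, 45) ≈ -1.8575e+5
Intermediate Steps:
Function('z')(G) = Rational(23, 45) (Function('z')(G) = Mul(-23, Rational(-1, 45)) = Rational(23, 45))
F = 0 (F = Mul(8, 0) = 0)
Function('u')(J, r) = r (Function('u')(J, r) = Add(0, r) = r)
Mul(Add(1946, 1463), Add(Function('z')(33), Function('u')(6, -55))) = Mul(Add(1946, 1463), Add(Rational(23, 45), -55)) = Mul(3409, Rational(-2452, 45)) = Rational(-8358868, 45)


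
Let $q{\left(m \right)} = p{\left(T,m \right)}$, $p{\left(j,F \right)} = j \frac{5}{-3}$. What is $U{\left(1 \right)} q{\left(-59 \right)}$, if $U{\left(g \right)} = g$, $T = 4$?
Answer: $- \frac{20}{3} \approx -6.6667$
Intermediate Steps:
$p{\left(j,F \right)} = - \frac{5 j}{3}$ ($p{\left(j,F \right)} = j 5 \left(- \frac{1}{3}\right) = j \left(- \frac{5}{3}\right) = - \frac{5 j}{3}$)
$q{\left(m \right)} = - \frac{20}{3}$ ($q{\left(m \right)} = \left(- \frac{5}{3}\right) 4 = - \frac{20}{3}$)
$U{\left(1 \right)} q{\left(-59 \right)} = 1 \left(- \frac{20}{3}\right) = - \frac{20}{3}$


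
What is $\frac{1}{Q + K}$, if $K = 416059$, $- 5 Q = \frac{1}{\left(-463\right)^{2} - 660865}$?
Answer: $\frac{2232480}{928843396321} \approx 2.4035 \cdot 10^{-6}$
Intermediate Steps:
$Q = \frac{1}{2232480}$ ($Q = - \frac{1}{5 \left(\left(-463\right)^{2} - 660865\right)} = - \frac{1}{5 \left(214369 - 660865\right)} = - \frac{1}{5 \left(-446496\right)} = \left(- \frac{1}{5}\right) \left(- \frac{1}{446496}\right) = \frac{1}{2232480} \approx 4.4793 \cdot 10^{-7}$)
$\frac{1}{Q + K} = \frac{1}{\frac{1}{2232480} + 416059} = \frac{1}{\frac{928843396321}{2232480}} = \frac{2232480}{928843396321}$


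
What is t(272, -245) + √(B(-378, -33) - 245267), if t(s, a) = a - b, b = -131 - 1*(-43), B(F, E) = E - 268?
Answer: -157 + 8*I*√3837 ≈ -157.0 + 495.55*I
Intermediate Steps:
B(F, E) = -268 + E
b = -88 (b = -131 + 43 = -88)
t(s, a) = 88 + a (t(s, a) = a - 1*(-88) = a + 88 = 88 + a)
t(272, -245) + √(B(-378, -33) - 245267) = (88 - 245) + √((-268 - 33) - 245267) = -157 + √(-301 - 245267) = -157 + √(-245568) = -157 + 8*I*√3837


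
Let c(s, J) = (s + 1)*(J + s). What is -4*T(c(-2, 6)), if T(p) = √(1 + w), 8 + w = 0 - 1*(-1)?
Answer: -4*I*√6 ≈ -9.798*I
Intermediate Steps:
w = -7 (w = -8 + (0 - 1*(-1)) = -8 + (0 + 1) = -8 + 1 = -7)
c(s, J) = (1 + s)*(J + s)
T(p) = I*√6 (T(p) = √(1 - 7) = √(-6) = I*√6)
-4*T(c(-2, 6)) = -4*I*√6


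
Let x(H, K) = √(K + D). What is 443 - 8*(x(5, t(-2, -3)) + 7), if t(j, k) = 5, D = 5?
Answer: 387 - 8*√10 ≈ 361.70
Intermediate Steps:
x(H, K) = √(5 + K) (x(H, K) = √(K + 5) = √(5 + K))
443 - 8*(x(5, t(-2, -3)) + 7) = 443 - 8*(√(5 + 5) + 7) = 443 - 8*(√10 + 7) = 443 - 8*(7 + √10) = 443 + (-56 - 8*√10) = 387 - 8*√10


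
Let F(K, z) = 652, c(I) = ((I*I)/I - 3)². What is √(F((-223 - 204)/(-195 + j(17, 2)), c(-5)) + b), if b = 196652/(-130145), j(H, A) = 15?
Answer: 84*√1561479710/130145 ≈ 25.505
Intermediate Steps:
c(I) = (-3 + I)² (c(I) = (I²/I - 3)² = (I - 3)² = (-3 + I)²)
b = -196652/130145 (b = 196652*(-1/130145) = -196652/130145 ≈ -1.5110)
√(F((-223 - 204)/(-195 + j(17, 2)), c(-5)) + b) = √(652 - 196652/130145) = √(84657888/130145) = 84*√1561479710/130145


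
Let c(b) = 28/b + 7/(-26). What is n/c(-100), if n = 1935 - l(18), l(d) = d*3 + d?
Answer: -403650/119 ≈ -3392.0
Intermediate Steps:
l(d) = 4*d (l(d) = 3*d + d = 4*d)
c(b) = -7/26 + 28/b (c(b) = 28/b + 7*(-1/26) = 28/b - 7/26 = -7/26 + 28/b)
n = 1863 (n = 1935 - 4*18 = 1935 - 1*72 = 1935 - 72 = 1863)
n/c(-100) = 1863/(-7/26 + 28/(-100)) = 1863/(-7/26 + 28*(-1/100)) = 1863/(-7/26 - 7/25) = 1863/(-357/650) = 1863*(-650/357) = -403650/119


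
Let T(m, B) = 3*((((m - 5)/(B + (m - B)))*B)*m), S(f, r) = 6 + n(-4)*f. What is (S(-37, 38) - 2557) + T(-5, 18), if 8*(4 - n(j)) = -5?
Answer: -26097/8 ≈ -3262.1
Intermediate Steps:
n(j) = 37/8 (n(j) = 4 - 1/8*(-5) = 4 + 5/8 = 37/8)
S(f, r) = 6 + 37*f/8
T(m, B) = 3*B*(-5 + m) (T(m, B) = 3*((((-5 + m)/m)*B)*m) = 3*((B*(-5 + m)/m)*m) = 3*(B*(-5 + m)) = 3*B*(-5 + m))
(S(-37, 38) - 2557) + T(-5, 18) = ((6 + (37/8)*(-37)) - 2557) + 3*18*(-5 - 5) = ((6 - 1369/8) - 2557) + 3*18*(-10) = (-1321/8 - 2557) - 540 = -21777/8 - 540 = -26097/8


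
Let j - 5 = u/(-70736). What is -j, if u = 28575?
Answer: -325105/70736 ≈ -4.5960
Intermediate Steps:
j = 325105/70736 (j = 5 + 28575/(-70736) = 5 + 28575*(-1/70736) = 5 - 28575/70736 = 325105/70736 ≈ 4.5960)
-j = -1*325105/70736 = -325105/70736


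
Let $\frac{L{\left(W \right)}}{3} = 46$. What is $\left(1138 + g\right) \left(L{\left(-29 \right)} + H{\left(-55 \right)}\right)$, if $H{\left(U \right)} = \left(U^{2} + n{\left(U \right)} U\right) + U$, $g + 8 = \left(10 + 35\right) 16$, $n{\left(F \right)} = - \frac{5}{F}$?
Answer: $5740550$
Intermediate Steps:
$L{\left(W \right)} = 138$ ($L{\left(W \right)} = 3 \cdot 46 = 138$)
$g = 712$ ($g = -8 + \left(10 + 35\right) 16 = -8 + 45 \cdot 16 = -8 + 720 = 712$)
$H{\left(U \right)} = -5 + U + U^{2}$ ($H{\left(U \right)} = \left(U^{2} + - \frac{5}{U} U\right) + U = \left(U^{2} - 5\right) + U = \left(-5 + U^{2}\right) + U = -5 + U + U^{2}$)
$\left(1138 + g\right) \left(L{\left(-29 \right)} + H{\left(-55 \right)}\right) = \left(1138 + 712\right) \left(138 - \left(5 + 55 \left(1 - 55\right)\right)\right) = 1850 \left(138 - -2965\right) = 1850 \left(138 + \left(-5 + 2970\right)\right) = 1850 \left(138 + 2965\right) = 1850 \cdot 3103 = 5740550$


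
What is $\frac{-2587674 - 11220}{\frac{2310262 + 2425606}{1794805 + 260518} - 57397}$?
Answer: $\frac{1780522204254}{39321546121} \approx 45.281$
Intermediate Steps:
$\frac{-2587674 - 11220}{\frac{2310262 + 2425606}{1794805 + 260518} - 57397} = - \frac{2598894}{\frac{4735868}{2055323} - 57397} = - \frac{2598894}{- \frac{117964638363}{2055323}} = \left(-2598894\right) \left(- \frac{2055323}{117964638363}\right) = \frac{1780522204254}{39321546121}$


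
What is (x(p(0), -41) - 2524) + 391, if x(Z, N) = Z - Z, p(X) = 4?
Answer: -2133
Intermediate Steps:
x(Z, N) = 0
(x(p(0), -41) - 2524) + 391 = (0 - 2524) + 391 = -2524 + 391 = -2133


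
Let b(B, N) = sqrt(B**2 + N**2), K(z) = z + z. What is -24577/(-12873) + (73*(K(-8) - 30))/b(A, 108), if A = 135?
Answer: 3511/1839 - 3358*sqrt(41)/1107 ≈ -17.514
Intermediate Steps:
K(z) = 2*z
-24577/(-12873) + (73*(K(-8) - 30))/b(A, 108) = -24577/(-12873) + (73*(2*(-8) - 30))/(sqrt(135**2 + 108**2)) = -24577*(-1/12873) + (73*(-16 - 30))/(sqrt(18225 + 11664)) = 3511/1839 + (73*(-46))/(sqrt(29889)) = 3511/1839 - 3358*sqrt(41)/1107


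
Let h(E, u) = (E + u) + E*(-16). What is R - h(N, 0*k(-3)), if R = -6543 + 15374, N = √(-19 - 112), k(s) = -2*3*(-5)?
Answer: 8831 + 15*I*√131 ≈ 8831.0 + 171.68*I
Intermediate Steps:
k(s) = 30 (k(s) = -6*(-5) = 30)
N = I*√131 (N = √(-131) = I*√131 ≈ 11.446*I)
R = 8831
h(E, u) = u - 15*E (h(E, u) = (E + u) - 16*E = u - 15*E)
R - h(N, 0*k(-3)) = 8831 - (0*30 - 15*I*√131) = 8831 - (0 - 15*I*√131) = 8831 - (-15)*I*√131 = 8831 + 15*I*√131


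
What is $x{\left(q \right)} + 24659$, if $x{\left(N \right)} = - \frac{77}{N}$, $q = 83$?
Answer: $\frac{2046620}{83} \approx 24658.0$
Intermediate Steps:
$x{\left(q \right)} + 24659 = - \frac{77}{83} + 24659 = \frac{2046620}{83}$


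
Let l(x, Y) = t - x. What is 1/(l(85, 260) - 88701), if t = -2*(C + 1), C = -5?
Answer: -1/88778 ≈ -1.1264e-5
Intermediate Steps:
t = 8 (t = -2*(-5 + 1) = -2*(-4) = 8)
l(x, Y) = 8 - x
1/(l(85, 260) - 88701) = 1/((8 - 1*85) - 88701) = 1/((8 - 85) - 88701) = 1/(-77 - 88701) = 1/(-88778) = -1/88778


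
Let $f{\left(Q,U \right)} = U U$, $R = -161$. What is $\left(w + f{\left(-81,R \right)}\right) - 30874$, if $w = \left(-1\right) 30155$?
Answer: $-35108$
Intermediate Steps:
$w = -30155$
$f{\left(Q,U \right)} = U^{2}$
$\left(w + f{\left(-81,R \right)}\right) - 30874 = \left(-30155 + \left(-161\right)^{2}\right) - 30874 = \left(-30155 + 25921\right) - 30874 = -4234 - 30874 = -35108$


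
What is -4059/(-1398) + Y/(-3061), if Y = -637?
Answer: 4438375/1426426 ≈ 3.1115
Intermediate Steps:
-4059/(-1398) + Y/(-3061) = -4059/(-1398) - 637/(-3061) = -4059*(-1/1398) - 637*(-1/3061) = 1353/466 + 637/3061 = 4438375/1426426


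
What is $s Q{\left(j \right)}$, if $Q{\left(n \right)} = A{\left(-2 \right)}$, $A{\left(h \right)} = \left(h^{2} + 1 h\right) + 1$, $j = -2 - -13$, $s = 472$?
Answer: $1416$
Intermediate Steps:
$j = 11$ ($j = -2 + 13 = 11$)
$A{\left(h \right)} = 1 + h + h^{2}$ ($A{\left(h \right)} = \left(h^{2} + h\right) + 1 = \left(h + h^{2}\right) + 1 = 1 + h + h^{2}$)
$Q{\left(n \right)} = 3$ ($Q{\left(n \right)} = 1 - 2 + \left(-2\right)^{2} = 1 - 2 + 4 = 3$)
$s Q{\left(j \right)} = 472 \cdot 3 = 1416$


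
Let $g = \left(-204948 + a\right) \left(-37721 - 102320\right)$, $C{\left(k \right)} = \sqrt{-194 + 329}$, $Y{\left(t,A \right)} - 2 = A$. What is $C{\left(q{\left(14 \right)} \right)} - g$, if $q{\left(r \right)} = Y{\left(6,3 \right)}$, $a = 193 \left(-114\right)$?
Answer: $-31782304950 + 3 \sqrt{15} \approx -3.1782 \cdot 10^{10}$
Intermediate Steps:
$Y{\left(t,A \right)} = 2 + A$
$a = -22002$
$q{\left(r \right)} = 5$ ($q{\left(r \right)} = 2 + 3 = 5$)
$C{\left(k \right)} = 3 \sqrt{15}$ ($C{\left(k \right)} = \sqrt{135} = 3 \sqrt{15}$)
$g = 31782304950$ ($g = \left(-204948 - 22002\right) \left(-37721 - 102320\right) = \left(-226950\right) \left(-140041\right) = 31782304950$)
$C{\left(q{\left(14 \right)} \right)} - g = 3 \sqrt{15} - 31782304950 = -31782304950 + 3 \sqrt{15}$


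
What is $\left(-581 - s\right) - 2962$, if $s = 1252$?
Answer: $-4795$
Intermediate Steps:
$\left(-581 - s\right) - 2962 = \left(-581 - 1252\right) - 2962 = -1833 - 2962 = -4795$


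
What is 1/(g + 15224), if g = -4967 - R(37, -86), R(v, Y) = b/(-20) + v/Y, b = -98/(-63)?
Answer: 1935/19848278 ≈ 9.7490e-5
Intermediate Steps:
b = 14/9 (b = -98*(-1/63) = 14/9 ≈ 1.5556)
R(v, Y) = -7/90 + v/Y (R(v, Y) = (14/9)/(-20) + v/Y = (14/9)*(-1/20) + v/Y = -7/90 + v/Y)
g = -9610162/1935 (g = -4967 - (-7/90 + 37/(-86)) = -4967 - (-7/90 + 37*(-1/86)) = -4967 - (-7/90 - 37/86) = -4967 - 1*(-983/1935) = -4967 + 983/1935 = -9610162/1935 ≈ -4966.5)
1/(g + 15224) = 1/(-9610162/1935 + 15224) = 1/(19848278/1935) = 1935/19848278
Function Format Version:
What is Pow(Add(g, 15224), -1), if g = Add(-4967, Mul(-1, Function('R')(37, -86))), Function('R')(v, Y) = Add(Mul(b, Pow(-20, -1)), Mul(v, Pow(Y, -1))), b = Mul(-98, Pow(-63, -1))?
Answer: Rational(1935, 19848278) ≈ 9.7490e-5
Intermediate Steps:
b = Rational(14, 9) (b = Mul(-98, Rational(-1, 63)) = Rational(14, 9) ≈ 1.5556)
Function('R')(v, Y) = Add(Rational(-7, 90), Mul(v, Pow(Y, -1))) (Function('R')(v, Y) = Add(Mul(Rational(14, 9), Pow(-20, -1)), Mul(v, Pow(Y, -1))) = Add(Mul(Rational(14, 9), Rational(-1, 20)), Mul(v, Pow(Y, -1))) = Add(Rational(-7, 90), Mul(v, Pow(Y, -1))))
g = Rational(-9610162, 1935) (g = Add(-4967, Mul(-1, Add(Rational(-7, 90), Mul(37, Pow(-86, -1))))) = Add(-4967, Mul(-1, Add(Rational(-7, 90), Mul(37, Rational(-1, 86))))) = Add(-4967, Mul(-1, Add(Rational(-7, 90), Rational(-37, 86)))) = Add(-4967, Mul(-1, Rational(-983, 1935))) = Add(-4967, Rational(983, 1935)) = Rational(-9610162, 1935) ≈ -4966.5)
Pow(Add(g, 15224), -1) = Pow(Add(Rational(-9610162, 1935), 15224), -1) = Pow(Rational(19848278, 1935), -1) = Rational(1935, 19848278)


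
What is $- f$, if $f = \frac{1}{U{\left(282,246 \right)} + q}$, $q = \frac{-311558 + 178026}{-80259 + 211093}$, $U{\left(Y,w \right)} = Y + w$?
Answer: $- \frac{3443}{1814390} \approx -0.0018976$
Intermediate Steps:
$q = - \frac{3514}{3443}$ ($q = - \frac{133532}{130834} = \left(-133532\right) \frac{1}{130834} = - \frac{3514}{3443} \approx -1.0206$)
$f = \frac{3443}{1814390}$ ($f = \frac{1}{\left(282 + 246\right) - \frac{3514}{3443}} = \frac{1}{528 - \frac{3514}{3443}} = \frac{1}{\frac{1814390}{3443}} = \frac{3443}{1814390} \approx 0.0018976$)
$- f = \left(-1\right) \frac{3443}{1814390} = - \frac{3443}{1814390}$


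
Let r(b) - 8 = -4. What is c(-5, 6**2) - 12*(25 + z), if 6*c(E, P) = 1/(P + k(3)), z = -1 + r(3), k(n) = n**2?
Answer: -90719/270 ≈ -336.00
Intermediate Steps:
r(b) = 4 (r(b) = 8 - 4 = 4)
z = 3 (z = -1 + 4 = 3)
c(E, P) = 1/(6*(9 + P)) (c(E, P) = 1/(6*(P + 3**2)) = 1/(6*(P + 9)) = 1/(6*(9 + P)))
c(-5, 6**2) - 12*(25 + z) = 1/(6*(9 + 6**2)) - 12*(25 + 3) = 1/(6*(9 + 36)) - 12*28 = (1/6)/45 - 1*336 = (1/6)*(1/45) - 336 = 1/270 - 336 = -90719/270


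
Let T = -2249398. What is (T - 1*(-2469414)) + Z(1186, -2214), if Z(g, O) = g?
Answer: 221202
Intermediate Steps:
(T - 1*(-2469414)) + Z(1186, -2214) = (-2249398 - 1*(-2469414)) + 1186 = (-2249398 + 2469414) + 1186 = 220016 + 1186 = 221202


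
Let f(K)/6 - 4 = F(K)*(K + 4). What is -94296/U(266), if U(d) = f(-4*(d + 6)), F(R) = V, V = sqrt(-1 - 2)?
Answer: -3929/220324 - 1064759*I*sqrt(3)/220324 ≈ -0.017833 - 8.3705*I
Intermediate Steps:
V = I*sqrt(3) (V = sqrt(-3) = I*sqrt(3) ≈ 1.732*I)
F(R) = I*sqrt(3)
f(K) = 24 + 6*I*sqrt(3)*(4 + K) (f(K) = 24 + 6*((I*sqrt(3))*(K + 4)) = 24 + 6*((I*sqrt(3))*(4 + K)) = 24 + 6*(I*sqrt(3)*(4 + K)) = 24 + 6*I*sqrt(3)*(4 + K))
U(d) = 24 + 24*I*sqrt(3) + 6*I*sqrt(3)*(-24 - 4*d) (U(d) = 24 + 24*I*sqrt(3) + 6*I*(-4*(d + 6))*sqrt(3) = 24 + 24*I*sqrt(3) + 6*I*(-4*(6 + d))*sqrt(3) = 24 + 24*I*sqrt(3) + 6*I*(-24 - 4*d)*sqrt(3) = 24 + 24*I*sqrt(3) + 6*I*sqrt(3)*(-24 - 4*d))
-94296/U(266) = -94296/(24 - 120*I*sqrt(3) - 24*I*266*sqrt(3)) = -94296/(24 - 120*I*sqrt(3) - 6384*I*sqrt(3)) = -94296/(24 - 6504*I*sqrt(3))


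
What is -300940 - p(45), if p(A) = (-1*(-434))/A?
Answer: -13542734/45 ≈ -3.0095e+5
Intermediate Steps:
p(A) = 434/A
-300940 - p(45) = -300940 - 434/45 = -13542734/45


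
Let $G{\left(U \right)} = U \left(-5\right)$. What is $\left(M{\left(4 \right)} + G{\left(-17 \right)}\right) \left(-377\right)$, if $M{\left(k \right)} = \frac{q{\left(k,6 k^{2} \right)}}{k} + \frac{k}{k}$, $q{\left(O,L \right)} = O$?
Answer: $-32799$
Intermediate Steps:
$G{\left(U \right)} = - 5 U$
$M{\left(k \right)} = 2$ ($M{\left(k \right)} = \frac{k}{k} + \frac{k}{k} = 1 + 1 = 2$)
$\left(M{\left(4 \right)} + G{\left(-17 \right)}\right) \left(-377\right) = \left(2 - -85\right) \left(-377\right) = \left(2 + 85\right) \left(-377\right) = 87 \left(-377\right) = -32799$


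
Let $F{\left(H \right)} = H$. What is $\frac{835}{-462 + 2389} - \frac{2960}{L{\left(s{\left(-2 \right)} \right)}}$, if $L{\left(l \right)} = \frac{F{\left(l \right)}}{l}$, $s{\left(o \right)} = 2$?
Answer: $- \frac{5703085}{1927} \approx -2959.6$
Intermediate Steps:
$L{\left(l \right)} = 1$ ($L{\left(l \right)} = \frac{l}{l} = 1$)
$\frac{835}{-462 + 2389} - \frac{2960}{L{\left(s{\left(-2 \right)} \right)}} = \frac{835}{-462 + 2389} - \frac{2960}{1} = \frac{835}{1927} - 2960 = - \frac{5703085}{1927}$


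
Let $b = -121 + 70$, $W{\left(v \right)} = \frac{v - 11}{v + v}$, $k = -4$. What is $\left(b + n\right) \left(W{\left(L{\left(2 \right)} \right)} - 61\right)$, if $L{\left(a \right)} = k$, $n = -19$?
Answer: $\frac{16555}{4} \approx 4138.8$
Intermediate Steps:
$L{\left(a \right)} = -4$
$W{\left(v \right)} = \frac{-11 + v}{2 v}$
$b = -51$
$\left(b + n\right) \left(W{\left(L{\left(2 \right)} \right)} - 61\right) = \left(-51 - 19\right) \left(\frac{-11 - 4}{2 \left(-4\right)} - 61\right) = - 70 \left(\frac{1}{2} \left(- \frac{1}{4}\right) \left(-15\right) - 61\right) = - 70 \left(\frac{15}{8} - 61\right) = \left(-70\right) \left(- \frac{473}{8}\right) = \frac{16555}{4}$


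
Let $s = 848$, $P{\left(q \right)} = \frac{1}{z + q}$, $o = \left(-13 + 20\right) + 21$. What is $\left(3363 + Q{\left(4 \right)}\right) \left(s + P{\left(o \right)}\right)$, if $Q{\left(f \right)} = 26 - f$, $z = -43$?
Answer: $\frac{8610763}{3} \approx 2.8703 \cdot 10^{6}$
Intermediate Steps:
$o = 28$ ($o = 7 + 21 = 28$)
$P{\left(q \right)} = \frac{1}{-43 + q}$
$\left(3363 + Q{\left(4 \right)}\right) \left(s + P{\left(o \right)}\right) = \left(3363 + \left(26 - 4\right)\right) \left(848 + \frac{1}{-43 + 28}\right) = \left(3363 + \left(26 - 4\right)\right) \left(848 + \frac{1}{-15}\right) = \left(3363 + 22\right) \left(848 - \frac{1}{15}\right) = 3385 \cdot \frac{12719}{15} = \frac{8610763}{3}$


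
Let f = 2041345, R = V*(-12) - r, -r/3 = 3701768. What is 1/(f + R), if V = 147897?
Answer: 1/11371885 ≈ 8.7936e-8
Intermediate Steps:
r = -11105304 (r = -3*3701768 = -11105304)
R = 9330540 (R = 147897*(-12) - 1*(-11105304) = -1774764 + 11105304 = 9330540)
1/(f + R) = 1/(2041345 + 9330540) = 1/11371885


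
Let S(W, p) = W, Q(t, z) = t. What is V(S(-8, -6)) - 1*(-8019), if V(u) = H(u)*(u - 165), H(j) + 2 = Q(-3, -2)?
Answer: 8884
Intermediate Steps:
H(j) = -5 (H(j) = -2 - 3 = -5)
V(u) = 825 - 5*u (V(u) = -5*(u - 165) = -5*(-165 + u) = 825 - 5*u)
V(S(-8, -6)) - 1*(-8019) = (825 - 5*(-8)) - 1*(-8019) = (825 + 40) + 8019 = 865 + 8019 = 8884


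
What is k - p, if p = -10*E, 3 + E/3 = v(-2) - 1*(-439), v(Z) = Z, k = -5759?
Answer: 7261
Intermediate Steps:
E = 1302 (E = -9 + 3*(-2 - 1*(-439)) = -9 + 3*(-2 + 439) = -9 + 3*437 = -9 + 1311 = 1302)
p = -13020 (p = -10*1302 = -13020)
k - p = -5759 - 1*(-13020) = -5759 + 13020 = 7261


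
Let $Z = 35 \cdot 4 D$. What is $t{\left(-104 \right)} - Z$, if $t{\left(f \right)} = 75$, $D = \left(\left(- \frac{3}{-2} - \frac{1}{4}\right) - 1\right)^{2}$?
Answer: $\frac{265}{4} \approx 66.25$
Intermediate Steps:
$D = \frac{1}{16}$ ($D = \left(\left(\left(-3\right) \left(- \frac{1}{2}\right) - \frac{1}{4}\right) - 1\right)^{2} = \left(\left(\frac{3}{2} - \frac{1}{4}\right) - 1\right)^{2} = \left(\frac{5}{4} - 1\right)^{2} = \left(\frac{1}{4}\right)^{2} = \frac{1}{16} \approx 0.0625$)
$Z = \frac{35}{4}$ ($Z = 35 \cdot 4 \cdot \frac{1}{16} = 140 \cdot \frac{1}{16} = \frac{35}{4} \approx 8.75$)
$t{\left(-104 \right)} - Z = 75 - \frac{35}{4} = \frac{265}{4}$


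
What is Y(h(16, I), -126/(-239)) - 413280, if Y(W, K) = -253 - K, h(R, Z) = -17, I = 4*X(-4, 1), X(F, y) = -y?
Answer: -98834513/239 ≈ -4.1353e+5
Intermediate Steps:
I = -4 (I = 4*(-1*1) = 4*(-1) = -4)
Y(h(16, I), -126/(-239)) - 413280 = (-253 - (-126)/(-239)) - 413280 = (-253 - (-126)*(-1)/239) - 413280 = (-253 - 1*126/239) - 413280 = (-253 - 126/239) - 413280 = -60593/239 - 413280 = -98834513/239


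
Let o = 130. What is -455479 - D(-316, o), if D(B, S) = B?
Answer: -455163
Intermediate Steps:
-455479 - D(-316, o) = -455479 - 1*(-316) = -455479 + 316 = -455163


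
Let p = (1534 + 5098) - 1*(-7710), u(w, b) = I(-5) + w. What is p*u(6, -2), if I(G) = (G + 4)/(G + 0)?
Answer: 444602/5 ≈ 88920.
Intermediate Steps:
I(G) = (4 + G)/G
u(w, b) = ⅕ + w (u(w, b) = (4 - 5)/(-5) + w = -⅕*(-1) + w = ⅕ + w)
p = 14342 (p = 6632 + 7710 = 14342)
p*u(6, -2) = 14342*(⅕ + 6) = 14342*(31/5) = 444602/5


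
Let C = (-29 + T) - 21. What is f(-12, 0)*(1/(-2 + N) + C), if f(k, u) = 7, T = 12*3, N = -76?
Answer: -7651/78 ≈ -98.090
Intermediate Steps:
T = 36
C = -14 (C = (-29 + 36) - 21 = 7 - 21 = -14)
f(-12, 0)*(1/(-2 + N) + C) = 7*(1/(-2 - 76) - 14) = 7*(1/(-78) - 14) = 7*(-1/78 - 14) = 7*(-1093/78) = -7651/78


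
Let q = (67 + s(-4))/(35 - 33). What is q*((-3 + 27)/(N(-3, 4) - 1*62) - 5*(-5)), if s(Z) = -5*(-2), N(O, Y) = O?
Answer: 123277/130 ≈ 948.28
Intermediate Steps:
s(Z) = 10
q = 77/2 (q = (67 + 10)/(35 - 33) = 77/2 ≈ 38.500)
q*((-3 + 27)/(N(-3, 4) - 1*62) - 5*(-5)) = 77*((-3 + 27)/(-3 - 1*62) - 5*(-5))/2 = 77*(24/(-3 - 62) + 25)/2 = 77*(24/(-65) + 25)/2 = 77*(24*(-1/65) + 25)/2 = 77*(-24/65 + 25)/2 = (77/2)*(1601/65) = 123277/130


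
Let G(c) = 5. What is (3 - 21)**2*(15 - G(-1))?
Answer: 3240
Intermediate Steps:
(3 - 21)**2*(15 - G(-1)) = (3 - 21)**2*(15 - 1*5) = (-18)**2*(15 - 5) = 324*10 = 3240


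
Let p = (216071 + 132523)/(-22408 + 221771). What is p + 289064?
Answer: 57629014826/199363 ≈ 2.8907e+5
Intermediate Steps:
p = 348594/199363 ≈ 1.7485
p + 289064 = 348594/199363 + 289064 = 57629014826/199363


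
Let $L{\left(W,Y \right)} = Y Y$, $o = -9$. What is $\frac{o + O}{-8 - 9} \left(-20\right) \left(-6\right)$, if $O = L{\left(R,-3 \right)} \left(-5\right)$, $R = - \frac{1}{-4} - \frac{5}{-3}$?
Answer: $\frac{6480}{17} \approx 381.18$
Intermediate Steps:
$R = \frac{23}{12}$ ($R = \left(-1\right) \left(- \frac{1}{4}\right) - - \frac{5}{3} = \frac{1}{4} + \frac{5}{3} = \frac{23}{12} \approx 1.9167$)
$L{\left(W,Y \right)} = Y^{2}$
$O = -45$ ($O = \left(-3\right)^{2} \left(-5\right) = 9 \left(-5\right) = -45$)
$\frac{o + O}{-8 - 9} \left(-20\right) \left(-6\right) = \frac{-9 - 45}{-8 - 9} \left(-20\right) \left(-6\right) = - \frac{54}{-17} \left(-20\right) \left(-6\right) = \left(-54\right) \left(- \frac{1}{17}\right) \left(-20\right) \left(-6\right) = \frac{54}{17} \left(-20\right) \left(-6\right) = \left(- \frac{1080}{17}\right) \left(-6\right) = \frac{6480}{17}$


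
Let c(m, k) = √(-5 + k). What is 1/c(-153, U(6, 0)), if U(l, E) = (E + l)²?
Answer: √31/31 ≈ 0.17961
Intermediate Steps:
1/c(-153, U(6, 0)) = 1/(√(-5 + (0 + 6)²)) = 1/(√(-5 + 6²)) = 1/(√(-5 + 36)) = 1/(√31) = √31/31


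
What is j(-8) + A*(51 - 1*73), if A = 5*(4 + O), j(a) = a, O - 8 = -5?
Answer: -778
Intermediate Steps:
O = 3 (O = 8 - 5 = 3)
A = 35 (A = 5*(4 + 3) = 5*7 = 35)
j(-8) + A*(51 - 1*73) = -8 + 35*(51 - 1*73) = -8 + 35*(51 - 73) = -8 + 35*(-22) = -8 - 770 = -778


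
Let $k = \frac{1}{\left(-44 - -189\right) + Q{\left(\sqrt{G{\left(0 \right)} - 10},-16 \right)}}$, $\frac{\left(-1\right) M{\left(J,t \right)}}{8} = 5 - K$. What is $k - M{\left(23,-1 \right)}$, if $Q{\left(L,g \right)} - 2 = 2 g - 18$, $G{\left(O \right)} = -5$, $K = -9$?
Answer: $\frac{10865}{97} \approx 112.01$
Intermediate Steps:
$M{\left(J,t \right)} = -112$ ($M{\left(J,t \right)} = - 8 \left(5 - -9\right) = - 8 \left(5 + 9\right) = \left(-8\right) 14 = -112$)
$Q{\left(L,g \right)} = -16 + 2 g$ ($Q{\left(L,g \right)} = 2 + \left(2 g - 18\right) = 2 + \left(-18 + 2 g\right) = -16 + 2 g$)
$k = \frac{1}{97}$ ($k = \frac{1}{\left(-44 - -189\right) + \left(-16 + 2 \left(-16\right)\right)} = \frac{1}{\left(-44 + 189\right) - 48} = \frac{1}{145 - 48} = \frac{1}{97} \approx 0.010309$)
$k - M{\left(23,-1 \right)} = \frac{1}{97} - -112 = \frac{1}{97} + 112 = \frac{10865}{97}$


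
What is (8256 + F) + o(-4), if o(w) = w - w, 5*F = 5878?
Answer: 47158/5 ≈ 9431.6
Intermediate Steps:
F = 5878/5 (F = (⅕)*5878 = 5878/5 ≈ 1175.6)
o(w) = 0
(8256 + F) + o(-4) = (8256 + 5878/5) + 0 = 47158/5 + 0 = 47158/5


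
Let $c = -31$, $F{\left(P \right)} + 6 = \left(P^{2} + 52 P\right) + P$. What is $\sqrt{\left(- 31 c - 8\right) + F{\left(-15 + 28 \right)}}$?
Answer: $19 \sqrt{5} \approx 42.485$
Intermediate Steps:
$F{\left(P \right)} = -6 + P^{2} + 53 P$ ($F{\left(P \right)} = -6 + \left(\left(P^{2} + 52 P\right) + P\right) = -6 + \left(P^{2} + 53 P\right) = -6 + P^{2} + 53 P$)
$\sqrt{\left(- 31 c - 8\right) + F{\left(-15 + 28 \right)}} = \sqrt{\left(\left(-31\right) \left(-31\right) - 8\right) + \left(-6 + \left(-15 + 28\right)^{2} + 53 \left(-15 + 28\right)\right)} = \sqrt{\left(961 - 8\right) + \left(-6 + 13^{2} + 53 \cdot 13\right)} = \sqrt{953 + \left(-6 + 169 + 689\right)} = \sqrt{953 + 852} = \sqrt{1805} = 19 \sqrt{5}$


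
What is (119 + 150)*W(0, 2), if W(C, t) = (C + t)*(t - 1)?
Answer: 538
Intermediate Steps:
W(C, t) = (-1 + t)*(C + t) (W(C, t) = (C + t)*(-1 + t) = (-1 + t)*(C + t))
(119 + 150)*W(0, 2) = (119 + 150)*(2² - 1*0 - 1*2 + 0*2) = 269*(4 + 0 - 2 + 0) = 269*2 = 538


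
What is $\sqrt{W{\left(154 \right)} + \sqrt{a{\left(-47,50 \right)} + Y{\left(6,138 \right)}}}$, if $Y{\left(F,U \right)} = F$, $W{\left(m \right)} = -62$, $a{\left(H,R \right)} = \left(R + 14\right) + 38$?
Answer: $\sqrt{-62 + 6 \sqrt{3}} \approx 7.1839 i$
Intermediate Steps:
$a{\left(H,R \right)} = 52 + R$ ($a{\left(H,R \right)} = \left(14 + R\right) + 38 = 52 + R$)
$\sqrt{W{\left(154 \right)} + \sqrt{a{\left(-47,50 \right)} + Y{\left(6,138 \right)}}} = \sqrt{-62 + \sqrt{\left(52 + 50\right) + 6}} = \sqrt{-62 + \sqrt{102 + 6}} = \sqrt{-62 + \sqrt{108}} = \sqrt{-62 + 6 \sqrt{3}}$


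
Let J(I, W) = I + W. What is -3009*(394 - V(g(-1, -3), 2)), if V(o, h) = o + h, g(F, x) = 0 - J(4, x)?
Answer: -1182537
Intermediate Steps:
g(F, x) = -4 - x (g(F, x) = 0 - (4 + x) = 0 + (-4 - x) = -4 - x)
V(o, h) = h + o
-3009*(394 - V(g(-1, -3), 2)) = -3009*(394 - (2 + (-4 - 1*(-3)))) = -3009*(394 - (2 + (-4 + 3))) = -3009*(394 - (2 - 1)) = -3009*(394 - 1*1) = -3009*(394 - 1) = -3009*393 = -1182537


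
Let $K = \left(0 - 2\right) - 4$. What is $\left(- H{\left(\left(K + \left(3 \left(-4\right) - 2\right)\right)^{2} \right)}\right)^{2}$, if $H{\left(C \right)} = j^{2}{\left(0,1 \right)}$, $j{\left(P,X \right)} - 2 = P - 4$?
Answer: $16$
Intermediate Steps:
$j{\left(P,X \right)} = -2 + P$ ($j{\left(P,X \right)} = 2 + \left(P - 4\right) = 2 + \left(-4 + P\right) = -2 + P$)
$K = -6$ ($K = -2 - 4 = -6$)
$H{\left(C \right)} = 4$ ($H{\left(C \right)} = \left(-2 + 0\right)^{2} = \left(-2\right)^{2} = 4$)
$\left(- H{\left(\left(K + \left(3 \left(-4\right) - 2\right)\right)^{2} \right)}\right)^{2} = \left(\left(-1\right) 4\right)^{2} = \left(-4\right)^{2} = 16$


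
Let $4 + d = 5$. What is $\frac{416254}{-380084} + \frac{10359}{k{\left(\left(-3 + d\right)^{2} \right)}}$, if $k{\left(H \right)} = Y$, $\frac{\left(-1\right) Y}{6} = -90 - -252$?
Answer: $- \frac{120608029}{10262268} \approx -11.753$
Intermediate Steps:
$d = 1$ ($d = -4 + 5 = 1$)
$Y = -972$ ($Y = - 6 \left(-90 - -252\right) = - 6 \left(-90 + 252\right) = \left(-6\right) 162 = -972$)
$k{\left(H \right)} = -972$
$\frac{416254}{-380084} + \frac{10359}{k{\left(\left(-3 + d\right)^{2} \right)}} = \frac{416254}{-380084} + \frac{10359}{-972} = 416254 \left(- \frac{1}{380084}\right) + 10359 \left(- \frac{1}{972}\right) = - \frac{208127}{190042} - \frac{1151}{108} = - \frac{120608029}{10262268}$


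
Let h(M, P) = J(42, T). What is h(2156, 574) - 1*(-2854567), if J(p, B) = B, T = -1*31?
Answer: 2854536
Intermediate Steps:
T = -31
h(M, P) = -31
h(2156, 574) - 1*(-2854567) = -31 - 1*(-2854567) = -31 + 2854567 = 2854536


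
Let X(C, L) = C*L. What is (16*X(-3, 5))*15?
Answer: -3600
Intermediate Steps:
(16*X(-3, 5))*15 = (16*(-3*5))*15 = (16*(-15))*15 = -240*15 = -3600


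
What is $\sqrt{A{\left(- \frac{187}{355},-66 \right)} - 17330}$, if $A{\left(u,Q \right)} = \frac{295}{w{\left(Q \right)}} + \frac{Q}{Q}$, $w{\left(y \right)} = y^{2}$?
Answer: $\frac{i \sqrt{75484829}}{66} \approx 131.64 i$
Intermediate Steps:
$A{\left(u,Q \right)} = 1 + \frac{295}{Q^{2}}$ ($A{\left(u,Q \right)} = \frac{295}{Q^{2}} + \frac{Q}{Q} = \frac{295}{Q^{2}} + 1 = 1 + \frac{295}{Q^{2}}$)
$\sqrt{A{\left(- \frac{187}{355},-66 \right)} - 17330} = \sqrt{\left(1 + \frac{295}{4356}\right) - 17330} = \sqrt{\frac{4651}{4356} - 17330} = \sqrt{- \frac{75484829}{4356}} = \frac{i \sqrt{75484829}}{66}$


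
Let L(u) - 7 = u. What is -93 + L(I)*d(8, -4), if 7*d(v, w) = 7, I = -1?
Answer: -87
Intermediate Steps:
d(v, w) = 1 (d(v, w) = (⅐)*7 = 1)
L(u) = 7 + u
-93 + L(I)*d(8, -4) = -93 + (7 - 1)*1 = -93 + 6*1 = -93 + 6 = -87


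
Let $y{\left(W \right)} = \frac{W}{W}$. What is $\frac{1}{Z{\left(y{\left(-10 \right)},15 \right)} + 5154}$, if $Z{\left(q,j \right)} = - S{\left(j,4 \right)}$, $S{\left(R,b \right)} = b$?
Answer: $\frac{1}{5150} \approx 0.00019417$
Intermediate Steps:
$y{\left(W \right)} = 1$
$Z{\left(q,j \right)} = -4$ ($Z{\left(q,j \right)} = \left(-1\right) 4 = -4$)
$\frac{1}{Z{\left(y{\left(-10 \right)},15 \right)} + 5154} = \frac{1}{-4 + 5154} = \frac{1}{5150}$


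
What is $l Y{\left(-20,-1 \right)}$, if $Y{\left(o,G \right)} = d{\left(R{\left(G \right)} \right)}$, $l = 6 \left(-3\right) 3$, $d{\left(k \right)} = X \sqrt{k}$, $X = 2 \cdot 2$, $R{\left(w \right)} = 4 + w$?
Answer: $- 216 \sqrt{3} \approx -374.12$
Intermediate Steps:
$X = 4$
$d{\left(k \right)} = 4 \sqrt{k}$
$l = -54$ ($l = \left(-18\right) 3 = -54$)
$Y{\left(o,G \right)} = 4 \sqrt{4 + G}$
$l Y{\left(-20,-1 \right)} = - 54 \cdot 4 \sqrt{4 - 1} = - 54 \cdot 4 \sqrt{3} = - 216 \sqrt{3}$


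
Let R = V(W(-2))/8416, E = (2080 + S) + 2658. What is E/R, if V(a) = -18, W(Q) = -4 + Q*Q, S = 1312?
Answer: -25458400/9 ≈ -2.8287e+6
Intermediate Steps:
W(Q) = -4 + Q²
E = 6050 (E = (2080 + 1312) + 2658 = 3392 + 2658 = 6050)
R = -9/4208 (R = -18/8416 = -18*1/8416 = -9/4208 ≈ -0.0021388)
E/R = 6050/(-9/4208) = 6050*(-4208/9) = -25458400/9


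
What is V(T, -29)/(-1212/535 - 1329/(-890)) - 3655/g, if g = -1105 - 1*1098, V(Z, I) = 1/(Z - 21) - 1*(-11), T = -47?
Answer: -23073083435/1835922922 ≈ -12.568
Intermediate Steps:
V(Z, I) = 11 + 1/(-21 + Z) (V(Z, I) = 1/(-21 + Z) + 11 = 11 + 1/(-21 + Z))
g = -2203 (g = -1105 - 1098 = -2203)
V(T, -29)/(-1212/535 - 1329/(-890)) - 3655/g = ((-230 + 11*(-47))/(-21 - 47))/(-1212/535 - 1329/(-890)) - 3655/(-2203) = ((-230 - 517)/(-68))/(-1212*1/535 - 1329*(-1/890)) - 3655*(-1/2203) = (-1/68*(-747))/(-1212/535 + 1329/890) + 3655/2203 = 747/(68*(-73533/95230)) + 3655/2203 = (747/68)*(-95230/73533) + 3655/2203 = -11856135/833374 + 3655/2203 = -23073083435/1835922922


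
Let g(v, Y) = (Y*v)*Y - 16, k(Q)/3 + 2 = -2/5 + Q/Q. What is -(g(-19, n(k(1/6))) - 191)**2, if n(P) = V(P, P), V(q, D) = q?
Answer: -183710916/625 ≈ -2.9394e+5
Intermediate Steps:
k(Q) = -21/5 (k(Q) = -6 + 3*(-2/5 + Q/Q) = -6 + 3*(-2*1/5 + 1) = -6 + 3*(-2/5 + 1) = -6 + 3*(3/5) = -6 + 9/5 = -21/5)
n(P) = P
g(v, Y) = -16 + v*Y**2 (g(v, Y) = v*Y**2 - 16 = -16 + v*Y**2)
-(g(-19, n(k(1/6))) - 191)**2 = -((-16 - 19*(-21/5)**2) - 191)**2 = -((-16 - 19*441/25) - 191)**2 = -((-16 - 8379/25) - 191)**2 = -(-8779/25 - 191)**2 = -(-13554/25)**2 = -1*183710916/625 = -183710916/625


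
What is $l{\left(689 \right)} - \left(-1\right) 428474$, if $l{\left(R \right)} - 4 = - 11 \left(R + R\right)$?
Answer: $413320$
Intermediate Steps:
$l{\left(R \right)} = 4 - 22 R$ ($l{\left(R \right)} = 4 - 11 \left(R + R\right) = 4 - 11 \cdot 2 R = 4 - 22 R$)
$l{\left(689 \right)} - \left(-1\right) 428474 = \left(4 - 15158\right) - \left(-1\right) 428474 = \left(4 - 15158\right) - -428474 = -15154 + 428474 = 413320$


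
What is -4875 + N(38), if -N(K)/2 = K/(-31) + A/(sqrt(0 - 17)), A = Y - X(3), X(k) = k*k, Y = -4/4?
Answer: -151049/31 - 20*I*sqrt(17)/17 ≈ -4872.5 - 4.8507*I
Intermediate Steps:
Y = -1 (Y = -4*1/4 = -1)
X(k) = k**2
A = -10 (A = -1 - 1*3**2 = -1 - 1*9 = -1 - 9 = -10)
N(K) = 2*K/31 - 20*I*sqrt(17)/17 (N(K) = -2*(K/(-31) - 10/sqrt(0 - 17)) = -2*(K*(-1/31) - 10*(-I*sqrt(17)/17)) = -2*(-K/31 - 10*(-I*sqrt(17)/17)) = -2*(-K/31 - (-10)*I*sqrt(17)/17) = -2*(-K/31 + 10*I*sqrt(17)/17) = 2*K/31 - 20*I*sqrt(17)/17)
-4875 + N(38) = -4875 + ((2/31)*38 - 20*I*sqrt(17)/17) = -4875 + (76/31 - 20*I*sqrt(17)/17) = -151049/31 - 20*I*sqrt(17)/17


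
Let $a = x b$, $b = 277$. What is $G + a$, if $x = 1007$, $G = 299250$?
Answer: $578189$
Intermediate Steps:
$a = 278939$ ($a = 1007 \cdot 277 = 278939$)
$G + a = 299250 + 278939 = 578189$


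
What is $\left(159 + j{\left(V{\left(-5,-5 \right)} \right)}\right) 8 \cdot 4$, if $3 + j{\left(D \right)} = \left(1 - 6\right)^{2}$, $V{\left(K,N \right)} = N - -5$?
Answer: $5792$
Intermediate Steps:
$V{\left(K,N \right)} = 5 + N$ ($V{\left(K,N \right)} = N + 5 = 5 + N$)
$j{\left(D \right)} = 22$ ($j{\left(D \right)} = -3 + \left(1 - 6\right)^{2} = -3 + \left(-5\right)^{2} = -3 + 25 = 22$)
$\left(159 + j{\left(V{\left(-5,-5 \right)} \right)}\right) 8 \cdot 4 = \left(159 + 22\right) 8 \cdot 4 = 181 \cdot 32 = 5792$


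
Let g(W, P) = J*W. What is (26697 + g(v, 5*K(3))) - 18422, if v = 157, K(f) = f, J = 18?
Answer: 11101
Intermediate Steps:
g(W, P) = 18*W
(26697 + g(v, 5*K(3))) - 18422 = (26697 + 18*157) - 18422 = (26697 + 2826) - 18422 = 29523 - 18422 = 11101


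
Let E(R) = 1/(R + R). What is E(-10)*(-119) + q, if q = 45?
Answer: 1019/20 ≈ 50.950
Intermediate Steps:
E(R) = 1/(2*R)
E(-10)*(-119) + q = ((½)/(-10))*(-119) + 45 = ((½)*(-⅒))*(-119) + 45 = -1/20*(-119) + 45 = 119/20 + 45 = 1019/20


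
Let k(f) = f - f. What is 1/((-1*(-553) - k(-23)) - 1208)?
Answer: -1/655 ≈ -0.0015267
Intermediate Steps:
k(f) = 0
1/((-1*(-553) - k(-23)) - 1208) = 1/((-1*(-553) - 1*0) - 1208) = 1/((553 + 0) - 1208) = 1/(553 - 1208) = 1/(-655) = -1/655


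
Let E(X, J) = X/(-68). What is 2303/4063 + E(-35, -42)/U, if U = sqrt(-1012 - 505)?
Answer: 2303/4063 - 35*I*sqrt(1517)/103156 ≈ 0.56682 - 0.013215*I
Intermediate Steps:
E(X, J) = -X/68 (E(X, J) = X*(-1/68) = -X/68)
U = I*sqrt(1517) (U = sqrt(-1517) = I*sqrt(1517) ≈ 38.949*I)
2303/4063 + E(-35, -42)/U = 2303/4063 + (-1/68*(-35))/((I*sqrt(1517))) = 2303*(1/4063) + 35*(-I*sqrt(1517)/1517)/68 = 2303/4063 - 35*I*sqrt(1517)/103156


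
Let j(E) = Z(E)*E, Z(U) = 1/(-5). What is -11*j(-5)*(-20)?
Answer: 220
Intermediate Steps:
Z(U) = -⅕
j(E) = -E/5
-11*j(-5)*(-20) = -(-11)*(-5)/5*(-20) = -11*1*(-20) = -11*(-20) = 220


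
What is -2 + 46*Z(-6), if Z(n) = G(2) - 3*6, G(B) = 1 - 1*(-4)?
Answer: -600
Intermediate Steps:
G(B) = 5 (G(B) = 1 + 4 = 5)
Z(n) = -13 (Z(n) = 5 - 3*6 = 5 - 18 = -13)
-2 + 46*Z(-6) = -2 + 46*(-13) = -2 - 598 = -600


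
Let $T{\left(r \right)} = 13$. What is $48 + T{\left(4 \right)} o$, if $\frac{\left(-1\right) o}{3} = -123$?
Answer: $4845$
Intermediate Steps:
$o = 369$ ($o = \left(-3\right) \left(-123\right) = 369$)
$48 + T{\left(4 \right)} o = 48 + 13 \cdot 369 = 48 + 4797 = 4845$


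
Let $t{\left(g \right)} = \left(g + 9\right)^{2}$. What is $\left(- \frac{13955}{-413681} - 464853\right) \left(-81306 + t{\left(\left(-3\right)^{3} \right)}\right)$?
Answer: $\frac{15572906619859116}{413681} \approx 3.7645 \cdot 10^{10}$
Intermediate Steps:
$t{\left(g \right)} = \left(9 + g\right)^{2}$
$\left(- \frac{13955}{-413681} - 464853\right) \left(-81306 + t{\left(\left(-3\right)^{3} \right)}\right) = \left(- \frac{13955}{-413681} - 464853\right) \left(-81306 + \left(9 + \left(-3\right)^{3}\right)^{2}\right) = \left(\left(-13955\right) \left(- \frac{1}{413681}\right) - 464853\right) \left(-81306 + \left(9 - 27\right)^{2}\right) = \left(\frac{13955}{413681} - 464853\right) \left(-81306 + \left(-18\right)^{2}\right) = - \frac{192300839938 \left(-81306 + 324\right)}{413681} = \left(- \frac{192300839938}{413681}\right) \left(-80982\right) = \frac{15572906619859116}{413681}$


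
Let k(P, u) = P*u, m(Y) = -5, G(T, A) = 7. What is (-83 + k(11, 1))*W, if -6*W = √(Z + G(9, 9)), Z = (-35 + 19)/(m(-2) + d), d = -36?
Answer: 12*√12423/41 ≈ 32.622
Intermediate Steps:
Z = 16/41 (Z = (-35 + 19)/(-5 - 36) = -16/(-41) = -16*(-1/41) = 16/41 ≈ 0.39024)
W = -√12423/246 (W = -√(16/41 + 7)/6 = -√12423/246 ≈ -0.45308)
(-83 + k(11, 1))*W = (-83 + 11*1)*(-√12423/246) = (-83 + 11)*(-√12423/246) = -(-12)*√12423/41 = 12*√12423/41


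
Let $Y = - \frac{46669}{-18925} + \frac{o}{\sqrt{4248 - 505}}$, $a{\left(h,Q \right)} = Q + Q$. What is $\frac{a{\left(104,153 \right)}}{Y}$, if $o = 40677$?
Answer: $- \frac{72256613150025}{42328764965861843} + \frac{318430077541875 \sqrt{3743}}{42328764965861843} \approx 0.45854$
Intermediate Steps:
$a{\left(h,Q \right)} = 2 Q$
$Y = \frac{46669}{18925} + \frac{40677 \sqrt{3743}}{3743}$ ($Y = - \frac{46669}{-18925} + \frac{40677}{\sqrt{4248 - 505}} = \left(-46669\right) \left(- \frac{1}{18925}\right) + \frac{40677}{\sqrt{3743}} = \frac{46669}{18925} + 40677 \frac{\sqrt{3743}}{3743} = \frac{46669}{18925} + \frac{40677 \sqrt{3743}}{3743} \approx 667.34$)
$\frac{a{\left(104,153 \right)}}{Y} = \frac{2 \cdot 153}{\frac{46669}{18925} + \frac{40677 \sqrt{3743}}{3743}} = \frac{306}{\frac{46669}{18925} + \frac{40677 \sqrt{3743}}{3743}}$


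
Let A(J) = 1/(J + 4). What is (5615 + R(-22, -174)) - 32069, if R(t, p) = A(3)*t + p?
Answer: -186418/7 ≈ -26631.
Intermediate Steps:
A(J) = 1/(4 + J)
R(t, p) = p + t/7 (R(t, p) = t/(4 + 3) + p = t/7 + p = p + t/7)
(5615 + R(-22, -174)) - 32069 = (5615 + (-174 + (1/7)*(-22))) - 32069 = (5615 + (-174 - 22/7)) - 32069 = (5615 - 1240/7) - 32069 = 38065/7 - 32069 = -186418/7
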